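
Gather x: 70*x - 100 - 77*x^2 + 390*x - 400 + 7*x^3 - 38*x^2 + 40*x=7*x^3 - 115*x^2 + 500*x - 500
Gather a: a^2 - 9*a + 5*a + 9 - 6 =a^2 - 4*a + 3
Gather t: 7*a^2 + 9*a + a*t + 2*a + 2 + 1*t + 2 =7*a^2 + 11*a + t*(a + 1) + 4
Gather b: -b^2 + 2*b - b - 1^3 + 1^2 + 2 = -b^2 + b + 2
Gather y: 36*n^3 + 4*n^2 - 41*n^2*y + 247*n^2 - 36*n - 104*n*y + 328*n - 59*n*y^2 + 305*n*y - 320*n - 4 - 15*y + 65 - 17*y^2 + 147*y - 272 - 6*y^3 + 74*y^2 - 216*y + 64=36*n^3 + 251*n^2 - 28*n - 6*y^3 + y^2*(57 - 59*n) + y*(-41*n^2 + 201*n - 84) - 147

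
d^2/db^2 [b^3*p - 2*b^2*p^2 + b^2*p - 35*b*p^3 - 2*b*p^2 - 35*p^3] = 2*p*(3*b - 2*p + 1)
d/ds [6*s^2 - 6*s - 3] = 12*s - 6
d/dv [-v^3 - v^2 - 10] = v*(-3*v - 2)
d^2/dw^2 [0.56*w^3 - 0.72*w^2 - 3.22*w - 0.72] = 3.36*w - 1.44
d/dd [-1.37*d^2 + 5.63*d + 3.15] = 5.63 - 2.74*d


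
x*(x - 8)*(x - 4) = x^3 - 12*x^2 + 32*x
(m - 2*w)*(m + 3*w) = m^2 + m*w - 6*w^2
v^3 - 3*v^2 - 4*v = v*(v - 4)*(v + 1)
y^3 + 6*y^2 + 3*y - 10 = (y - 1)*(y + 2)*(y + 5)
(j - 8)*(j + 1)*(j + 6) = j^3 - j^2 - 50*j - 48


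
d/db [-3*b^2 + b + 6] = 1 - 6*b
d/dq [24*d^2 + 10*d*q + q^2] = 10*d + 2*q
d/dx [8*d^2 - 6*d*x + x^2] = -6*d + 2*x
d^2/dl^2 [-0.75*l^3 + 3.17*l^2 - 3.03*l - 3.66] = 6.34 - 4.5*l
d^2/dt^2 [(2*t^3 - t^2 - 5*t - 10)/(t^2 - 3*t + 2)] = 4*(3*t^3 - 30*t^2 + 72*t - 52)/(t^6 - 9*t^5 + 33*t^4 - 63*t^3 + 66*t^2 - 36*t + 8)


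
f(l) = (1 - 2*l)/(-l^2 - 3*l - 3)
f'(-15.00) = -0.01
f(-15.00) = -0.17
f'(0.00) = 1.00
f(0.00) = -0.33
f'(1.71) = 0.05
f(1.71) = 0.22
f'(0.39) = 0.51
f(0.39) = -0.05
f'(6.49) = -0.01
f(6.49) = 0.19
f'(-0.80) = 3.98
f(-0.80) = -2.10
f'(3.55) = -0.01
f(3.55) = 0.23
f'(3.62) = -0.01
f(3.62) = 0.23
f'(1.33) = 0.11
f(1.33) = 0.19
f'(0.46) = 0.45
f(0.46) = -0.02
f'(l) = (1 - 2*l)*(2*l + 3)/(-l^2 - 3*l - 3)^2 - 2/(-l^2 - 3*l - 3)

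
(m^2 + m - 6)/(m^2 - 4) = (m + 3)/(m + 2)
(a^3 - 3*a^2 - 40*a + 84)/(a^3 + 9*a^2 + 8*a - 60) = (a - 7)/(a + 5)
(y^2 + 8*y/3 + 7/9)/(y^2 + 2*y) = (9*y^2 + 24*y + 7)/(9*y*(y + 2))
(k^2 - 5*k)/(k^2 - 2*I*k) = (k - 5)/(k - 2*I)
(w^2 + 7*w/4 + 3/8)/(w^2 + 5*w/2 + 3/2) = (w + 1/4)/(w + 1)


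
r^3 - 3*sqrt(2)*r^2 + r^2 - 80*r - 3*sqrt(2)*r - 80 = (r + 1)*(r - 8*sqrt(2))*(r + 5*sqrt(2))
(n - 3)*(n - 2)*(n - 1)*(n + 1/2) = n^4 - 11*n^3/2 + 8*n^2 - n/2 - 3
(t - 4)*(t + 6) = t^2 + 2*t - 24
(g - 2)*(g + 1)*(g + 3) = g^3 + 2*g^2 - 5*g - 6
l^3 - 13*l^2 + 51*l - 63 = (l - 7)*(l - 3)^2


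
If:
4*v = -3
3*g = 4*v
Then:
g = -1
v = -3/4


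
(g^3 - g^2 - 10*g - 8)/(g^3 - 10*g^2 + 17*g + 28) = (g + 2)/(g - 7)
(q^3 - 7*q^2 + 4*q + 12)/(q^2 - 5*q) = (q^3 - 7*q^2 + 4*q + 12)/(q*(q - 5))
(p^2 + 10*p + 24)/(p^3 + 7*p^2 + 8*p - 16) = (p + 6)/(p^2 + 3*p - 4)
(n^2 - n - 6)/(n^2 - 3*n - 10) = (n - 3)/(n - 5)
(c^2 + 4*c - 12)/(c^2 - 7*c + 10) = (c + 6)/(c - 5)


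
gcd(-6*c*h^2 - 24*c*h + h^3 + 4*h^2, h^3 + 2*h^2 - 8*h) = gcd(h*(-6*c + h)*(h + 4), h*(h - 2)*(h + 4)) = h^2 + 4*h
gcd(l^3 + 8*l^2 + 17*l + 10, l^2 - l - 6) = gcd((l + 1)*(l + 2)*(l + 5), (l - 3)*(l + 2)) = l + 2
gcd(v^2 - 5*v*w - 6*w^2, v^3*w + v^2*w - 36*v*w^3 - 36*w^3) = v - 6*w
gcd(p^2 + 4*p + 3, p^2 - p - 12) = p + 3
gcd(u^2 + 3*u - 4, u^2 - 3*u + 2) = u - 1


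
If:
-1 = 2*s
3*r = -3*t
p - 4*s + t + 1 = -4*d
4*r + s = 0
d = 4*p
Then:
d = -23/34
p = -23/136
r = 1/8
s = -1/2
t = -1/8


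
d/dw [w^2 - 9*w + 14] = 2*w - 9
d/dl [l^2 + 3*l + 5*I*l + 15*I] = 2*l + 3 + 5*I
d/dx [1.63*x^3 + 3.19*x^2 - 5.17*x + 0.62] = 4.89*x^2 + 6.38*x - 5.17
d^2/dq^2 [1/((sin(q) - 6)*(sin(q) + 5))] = (-4*sin(q)^4 + 3*sin(q)^3 - 115*sin(q)^2 + 24*sin(q) + 62)/((sin(q) - 6)^3*(sin(q) + 5)^3)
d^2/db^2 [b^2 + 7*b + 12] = 2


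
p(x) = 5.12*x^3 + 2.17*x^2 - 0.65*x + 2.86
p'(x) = 15.36*x^2 + 4.34*x - 0.65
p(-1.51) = -8.84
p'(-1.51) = 27.82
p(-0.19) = 3.03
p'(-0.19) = -0.92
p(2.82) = 133.10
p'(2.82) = 133.74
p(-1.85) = -20.93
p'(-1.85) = 43.89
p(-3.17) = -136.37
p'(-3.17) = 139.94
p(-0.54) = 3.04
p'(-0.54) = 1.49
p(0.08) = 2.82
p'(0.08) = -0.20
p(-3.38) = -167.86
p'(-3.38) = 160.16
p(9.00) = 3905.26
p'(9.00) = 1282.57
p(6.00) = 1183.00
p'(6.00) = 578.35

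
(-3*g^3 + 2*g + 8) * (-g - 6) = 3*g^4 + 18*g^3 - 2*g^2 - 20*g - 48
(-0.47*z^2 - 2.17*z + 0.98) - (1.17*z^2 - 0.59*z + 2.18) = -1.64*z^2 - 1.58*z - 1.2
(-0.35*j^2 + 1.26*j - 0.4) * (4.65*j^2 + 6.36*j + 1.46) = -1.6275*j^4 + 3.633*j^3 + 5.6426*j^2 - 0.704400000000001*j - 0.584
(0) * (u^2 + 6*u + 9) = 0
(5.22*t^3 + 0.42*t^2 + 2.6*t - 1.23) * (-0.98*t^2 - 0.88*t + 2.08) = -5.1156*t^5 - 5.0052*t^4 + 7.94*t^3 - 0.209*t^2 + 6.4904*t - 2.5584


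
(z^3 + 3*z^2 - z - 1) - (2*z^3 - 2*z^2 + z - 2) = -z^3 + 5*z^2 - 2*z + 1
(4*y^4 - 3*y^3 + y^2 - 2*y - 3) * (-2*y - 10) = -8*y^5 - 34*y^4 + 28*y^3 - 6*y^2 + 26*y + 30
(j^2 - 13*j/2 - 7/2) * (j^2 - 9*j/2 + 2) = j^4 - 11*j^3 + 111*j^2/4 + 11*j/4 - 7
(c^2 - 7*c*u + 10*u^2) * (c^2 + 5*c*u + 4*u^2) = c^4 - 2*c^3*u - 21*c^2*u^2 + 22*c*u^3 + 40*u^4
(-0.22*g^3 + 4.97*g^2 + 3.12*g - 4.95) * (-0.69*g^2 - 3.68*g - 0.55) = 0.1518*g^5 - 2.6197*g^4 - 20.3214*g^3 - 10.7996*g^2 + 16.5*g + 2.7225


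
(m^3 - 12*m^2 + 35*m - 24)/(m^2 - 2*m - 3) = (m^2 - 9*m + 8)/(m + 1)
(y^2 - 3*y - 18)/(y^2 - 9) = (y - 6)/(y - 3)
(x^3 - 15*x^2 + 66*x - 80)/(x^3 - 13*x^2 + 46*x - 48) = (x - 5)/(x - 3)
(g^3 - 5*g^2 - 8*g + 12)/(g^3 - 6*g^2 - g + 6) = (g + 2)/(g + 1)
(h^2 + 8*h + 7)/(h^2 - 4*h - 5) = (h + 7)/(h - 5)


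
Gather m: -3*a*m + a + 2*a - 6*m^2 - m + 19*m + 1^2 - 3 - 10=3*a - 6*m^2 + m*(18 - 3*a) - 12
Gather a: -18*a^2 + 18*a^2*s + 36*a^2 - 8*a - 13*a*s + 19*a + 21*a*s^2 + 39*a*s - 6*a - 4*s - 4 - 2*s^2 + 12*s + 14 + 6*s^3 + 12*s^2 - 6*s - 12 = a^2*(18*s + 18) + a*(21*s^2 + 26*s + 5) + 6*s^3 + 10*s^2 + 2*s - 2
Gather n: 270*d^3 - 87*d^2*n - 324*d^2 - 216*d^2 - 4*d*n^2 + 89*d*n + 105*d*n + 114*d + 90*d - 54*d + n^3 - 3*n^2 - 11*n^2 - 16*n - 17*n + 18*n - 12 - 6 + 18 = 270*d^3 - 540*d^2 + 150*d + n^3 + n^2*(-4*d - 14) + n*(-87*d^2 + 194*d - 15)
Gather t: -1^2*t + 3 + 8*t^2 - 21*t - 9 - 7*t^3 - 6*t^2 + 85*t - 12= -7*t^3 + 2*t^2 + 63*t - 18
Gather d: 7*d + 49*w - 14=7*d + 49*w - 14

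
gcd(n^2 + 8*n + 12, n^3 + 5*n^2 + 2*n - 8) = n + 2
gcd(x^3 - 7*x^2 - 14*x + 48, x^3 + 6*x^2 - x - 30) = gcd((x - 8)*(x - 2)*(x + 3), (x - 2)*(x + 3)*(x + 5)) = x^2 + x - 6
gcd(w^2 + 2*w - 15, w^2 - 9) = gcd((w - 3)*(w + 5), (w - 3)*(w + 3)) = w - 3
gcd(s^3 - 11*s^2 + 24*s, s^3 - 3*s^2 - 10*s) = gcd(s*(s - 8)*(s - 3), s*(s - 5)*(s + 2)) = s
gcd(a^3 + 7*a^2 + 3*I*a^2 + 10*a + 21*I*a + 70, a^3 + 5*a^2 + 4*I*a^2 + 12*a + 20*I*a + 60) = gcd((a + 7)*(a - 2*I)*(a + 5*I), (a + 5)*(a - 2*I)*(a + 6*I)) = a - 2*I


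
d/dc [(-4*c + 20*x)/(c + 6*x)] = -44*x/(c + 6*x)^2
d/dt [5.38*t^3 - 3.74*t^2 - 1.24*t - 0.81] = 16.14*t^2 - 7.48*t - 1.24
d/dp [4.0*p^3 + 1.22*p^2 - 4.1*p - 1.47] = 12.0*p^2 + 2.44*p - 4.1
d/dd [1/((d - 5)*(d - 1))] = 2*(3 - d)/(d^4 - 12*d^3 + 46*d^2 - 60*d + 25)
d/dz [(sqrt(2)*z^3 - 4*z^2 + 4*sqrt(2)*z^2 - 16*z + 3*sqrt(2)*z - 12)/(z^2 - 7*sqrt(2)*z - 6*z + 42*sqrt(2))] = (sqrt(2)*z^4 - 28*z^3 - 12*sqrt(2)*z^3 + sqrt(2)*z^2 + 236*z^2 - 336*sqrt(2)*z + 696*z - 756*sqrt(2) + 180)/(z^4 - 14*sqrt(2)*z^3 - 12*z^3 + 134*z^2 + 168*sqrt(2)*z^2 - 1176*z - 504*sqrt(2)*z + 3528)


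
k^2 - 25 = (k - 5)*(k + 5)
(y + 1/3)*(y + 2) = y^2 + 7*y/3 + 2/3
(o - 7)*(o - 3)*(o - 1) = o^3 - 11*o^2 + 31*o - 21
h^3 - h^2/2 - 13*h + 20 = (h - 5/2)*(h - 2)*(h + 4)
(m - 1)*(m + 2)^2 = m^3 + 3*m^2 - 4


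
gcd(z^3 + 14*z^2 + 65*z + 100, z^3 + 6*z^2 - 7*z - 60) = z^2 + 9*z + 20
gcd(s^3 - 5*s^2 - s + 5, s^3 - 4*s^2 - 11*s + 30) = s - 5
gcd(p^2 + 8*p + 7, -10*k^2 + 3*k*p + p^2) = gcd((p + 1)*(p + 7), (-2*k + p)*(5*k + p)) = 1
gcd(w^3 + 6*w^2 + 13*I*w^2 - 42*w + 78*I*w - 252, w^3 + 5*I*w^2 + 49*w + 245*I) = w + 7*I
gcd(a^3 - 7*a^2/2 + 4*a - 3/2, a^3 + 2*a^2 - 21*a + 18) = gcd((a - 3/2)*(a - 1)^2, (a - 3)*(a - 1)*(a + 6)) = a - 1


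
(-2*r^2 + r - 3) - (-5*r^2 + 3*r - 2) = 3*r^2 - 2*r - 1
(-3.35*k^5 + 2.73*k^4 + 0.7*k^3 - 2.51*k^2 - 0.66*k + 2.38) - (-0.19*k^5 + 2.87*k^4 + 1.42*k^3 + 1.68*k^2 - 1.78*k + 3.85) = -3.16*k^5 - 0.14*k^4 - 0.72*k^3 - 4.19*k^2 + 1.12*k - 1.47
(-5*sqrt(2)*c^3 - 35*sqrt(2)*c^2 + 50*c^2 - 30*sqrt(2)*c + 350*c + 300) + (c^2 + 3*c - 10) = -5*sqrt(2)*c^3 - 35*sqrt(2)*c^2 + 51*c^2 - 30*sqrt(2)*c + 353*c + 290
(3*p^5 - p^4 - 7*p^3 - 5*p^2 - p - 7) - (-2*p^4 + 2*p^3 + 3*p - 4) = 3*p^5 + p^4 - 9*p^3 - 5*p^2 - 4*p - 3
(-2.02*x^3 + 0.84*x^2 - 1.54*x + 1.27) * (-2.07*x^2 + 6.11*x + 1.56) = 4.1814*x^5 - 14.081*x^4 + 5.169*x^3 - 10.7279*x^2 + 5.3573*x + 1.9812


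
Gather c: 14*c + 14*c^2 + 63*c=14*c^2 + 77*c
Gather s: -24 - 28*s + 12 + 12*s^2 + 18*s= 12*s^2 - 10*s - 12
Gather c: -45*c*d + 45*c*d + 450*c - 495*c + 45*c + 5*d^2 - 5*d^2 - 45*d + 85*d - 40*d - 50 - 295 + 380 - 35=0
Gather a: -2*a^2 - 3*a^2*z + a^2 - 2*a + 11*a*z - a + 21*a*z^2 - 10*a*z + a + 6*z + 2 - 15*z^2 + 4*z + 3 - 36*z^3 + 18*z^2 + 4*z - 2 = a^2*(-3*z - 1) + a*(21*z^2 + z - 2) - 36*z^3 + 3*z^2 + 14*z + 3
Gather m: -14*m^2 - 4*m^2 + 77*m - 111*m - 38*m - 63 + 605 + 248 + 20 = -18*m^2 - 72*m + 810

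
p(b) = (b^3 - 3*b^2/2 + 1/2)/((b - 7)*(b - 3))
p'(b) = (3*b^2 - 3*b)/((b - 7)*(b - 3)) - (b^3 - 3*b^2/2 + 1/2)/((b - 7)*(b - 3)^2) - (b^3 - 3*b^2/2 + 1/2)/((b - 7)^2*(b - 3))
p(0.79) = 0.00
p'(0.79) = -0.03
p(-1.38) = -0.14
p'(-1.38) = 0.22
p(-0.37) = 0.01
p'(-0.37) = 0.07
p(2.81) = 13.62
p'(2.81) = 94.11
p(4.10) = -13.86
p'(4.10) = -4.13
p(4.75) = -18.75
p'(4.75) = -11.19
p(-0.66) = -0.02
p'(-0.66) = 0.11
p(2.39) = 1.99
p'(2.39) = 7.23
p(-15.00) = -9.37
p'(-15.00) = 0.87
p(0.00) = 0.02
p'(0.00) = 0.01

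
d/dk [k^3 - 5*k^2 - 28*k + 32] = 3*k^2 - 10*k - 28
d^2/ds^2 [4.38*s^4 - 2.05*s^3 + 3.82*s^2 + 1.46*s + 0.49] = 52.56*s^2 - 12.3*s + 7.64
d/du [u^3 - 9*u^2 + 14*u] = 3*u^2 - 18*u + 14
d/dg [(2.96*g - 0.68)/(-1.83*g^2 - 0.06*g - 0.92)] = (5.4168*g^2 - 2.4888*g - 2.764)/(3.3489*g^4 + 0.2196*g^3 + 3.3708*g^2 + 0.1104*g + 0.8464)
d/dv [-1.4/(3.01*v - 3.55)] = 4.214/(3.01*v - 3.55)^2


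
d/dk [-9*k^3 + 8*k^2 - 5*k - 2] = -27*k^2 + 16*k - 5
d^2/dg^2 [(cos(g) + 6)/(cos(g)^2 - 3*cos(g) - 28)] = (9*sin(g)^4*cos(g) + 27*sin(g)^4 - 660*sin(g)^2 + 607*cos(g)/2 + 30*cos(3*g) - cos(5*g)/2 + 357)/(sin(g)^2 + 3*cos(g) + 27)^3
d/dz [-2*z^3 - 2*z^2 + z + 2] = -6*z^2 - 4*z + 1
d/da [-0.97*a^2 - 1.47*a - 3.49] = -1.94*a - 1.47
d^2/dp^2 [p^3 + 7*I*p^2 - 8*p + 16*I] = 6*p + 14*I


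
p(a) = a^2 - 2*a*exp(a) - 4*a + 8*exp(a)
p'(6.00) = -2412.57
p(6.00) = -1601.72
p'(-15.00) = -34.00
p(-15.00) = 285.00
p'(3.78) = -64.79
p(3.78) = 18.45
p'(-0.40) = -0.24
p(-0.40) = 7.66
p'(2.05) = 14.86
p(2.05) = 26.30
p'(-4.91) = -13.70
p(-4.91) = 43.88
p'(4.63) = -328.94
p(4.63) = -126.25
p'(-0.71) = -1.77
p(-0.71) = 7.98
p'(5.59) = -1379.69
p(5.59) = -842.51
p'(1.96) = 14.69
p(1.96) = 24.97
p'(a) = -2*a*exp(a) + 2*a + 6*exp(a) - 4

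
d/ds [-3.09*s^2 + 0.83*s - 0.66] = 0.83 - 6.18*s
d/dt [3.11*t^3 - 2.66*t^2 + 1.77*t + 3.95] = 9.33*t^2 - 5.32*t + 1.77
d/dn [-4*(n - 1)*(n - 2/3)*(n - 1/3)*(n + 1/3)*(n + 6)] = -20*n^4 - 208*n^3/3 + 340*n^2/3 - 760*n/27 - 112/27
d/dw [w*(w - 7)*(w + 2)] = 3*w^2 - 10*w - 14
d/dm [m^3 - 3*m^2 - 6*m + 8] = 3*m^2 - 6*m - 6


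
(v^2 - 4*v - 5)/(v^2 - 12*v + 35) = (v + 1)/(v - 7)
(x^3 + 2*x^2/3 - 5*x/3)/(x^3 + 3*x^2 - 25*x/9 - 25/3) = 3*x*(x - 1)/(3*x^2 + 4*x - 15)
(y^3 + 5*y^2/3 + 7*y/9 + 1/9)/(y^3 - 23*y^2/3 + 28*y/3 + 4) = (3*y^2 + 4*y + 1)/(3*(y^2 - 8*y + 12))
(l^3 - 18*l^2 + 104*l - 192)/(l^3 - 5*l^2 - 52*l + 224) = (l - 6)/(l + 7)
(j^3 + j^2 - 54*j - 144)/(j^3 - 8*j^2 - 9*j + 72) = (j + 6)/(j - 3)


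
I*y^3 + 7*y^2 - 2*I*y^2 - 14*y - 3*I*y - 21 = (y - 3)*(y - 7*I)*(I*y + I)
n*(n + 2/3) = n^2 + 2*n/3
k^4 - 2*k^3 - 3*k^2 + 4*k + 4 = (k - 2)^2*(k + 1)^2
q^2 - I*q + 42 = (q - 7*I)*(q + 6*I)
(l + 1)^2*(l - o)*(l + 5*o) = l^4 + 4*l^3*o + 2*l^3 - 5*l^2*o^2 + 8*l^2*o + l^2 - 10*l*o^2 + 4*l*o - 5*o^2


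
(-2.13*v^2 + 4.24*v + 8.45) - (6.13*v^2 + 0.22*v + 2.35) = -8.26*v^2 + 4.02*v + 6.1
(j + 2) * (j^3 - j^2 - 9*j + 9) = j^4 + j^3 - 11*j^2 - 9*j + 18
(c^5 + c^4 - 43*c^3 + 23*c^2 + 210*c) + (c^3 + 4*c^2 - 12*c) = c^5 + c^4 - 42*c^3 + 27*c^2 + 198*c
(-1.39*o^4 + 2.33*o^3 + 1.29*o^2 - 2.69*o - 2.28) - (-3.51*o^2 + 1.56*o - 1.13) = -1.39*o^4 + 2.33*o^3 + 4.8*o^2 - 4.25*o - 1.15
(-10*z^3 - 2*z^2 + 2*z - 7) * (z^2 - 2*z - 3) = -10*z^5 + 18*z^4 + 36*z^3 - 5*z^2 + 8*z + 21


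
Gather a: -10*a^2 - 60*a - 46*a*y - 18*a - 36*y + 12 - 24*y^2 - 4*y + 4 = -10*a^2 + a*(-46*y - 78) - 24*y^2 - 40*y + 16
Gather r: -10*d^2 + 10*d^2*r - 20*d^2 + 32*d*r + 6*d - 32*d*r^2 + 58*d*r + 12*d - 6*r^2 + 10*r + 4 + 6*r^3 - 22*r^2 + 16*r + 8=-30*d^2 + 18*d + 6*r^3 + r^2*(-32*d - 28) + r*(10*d^2 + 90*d + 26) + 12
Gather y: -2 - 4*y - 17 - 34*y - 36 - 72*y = -110*y - 55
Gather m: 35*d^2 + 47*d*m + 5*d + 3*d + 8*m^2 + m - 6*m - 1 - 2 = 35*d^2 + 8*d + 8*m^2 + m*(47*d - 5) - 3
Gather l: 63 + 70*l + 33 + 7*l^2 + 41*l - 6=7*l^2 + 111*l + 90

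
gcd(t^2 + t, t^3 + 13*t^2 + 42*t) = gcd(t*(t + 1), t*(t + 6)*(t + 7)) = t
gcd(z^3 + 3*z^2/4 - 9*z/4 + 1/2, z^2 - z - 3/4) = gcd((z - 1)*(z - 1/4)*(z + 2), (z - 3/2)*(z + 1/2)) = 1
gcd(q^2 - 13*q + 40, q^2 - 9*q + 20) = q - 5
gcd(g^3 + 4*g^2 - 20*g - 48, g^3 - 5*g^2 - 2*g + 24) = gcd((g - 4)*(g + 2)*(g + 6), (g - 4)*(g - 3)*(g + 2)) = g^2 - 2*g - 8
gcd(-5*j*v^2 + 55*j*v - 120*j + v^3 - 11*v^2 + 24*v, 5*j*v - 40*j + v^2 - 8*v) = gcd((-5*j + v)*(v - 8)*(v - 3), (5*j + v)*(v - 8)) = v - 8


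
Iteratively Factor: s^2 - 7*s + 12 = (s - 3)*(s - 4)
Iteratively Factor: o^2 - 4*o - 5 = (o - 5)*(o + 1)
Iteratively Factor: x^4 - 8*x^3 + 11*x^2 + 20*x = (x - 4)*(x^3 - 4*x^2 - 5*x) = (x - 4)*(x + 1)*(x^2 - 5*x) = x*(x - 4)*(x + 1)*(x - 5)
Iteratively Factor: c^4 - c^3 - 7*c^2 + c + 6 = (c + 2)*(c^3 - 3*c^2 - c + 3) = (c - 3)*(c + 2)*(c^2 - 1) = (c - 3)*(c - 1)*(c + 2)*(c + 1)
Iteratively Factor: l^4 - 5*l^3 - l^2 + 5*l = (l - 1)*(l^3 - 4*l^2 - 5*l) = (l - 1)*(l + 1)*(l^2 - 5*l) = l*(l - 1)*(l + 1)*(l - 5)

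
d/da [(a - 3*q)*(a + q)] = 2*a - 2*q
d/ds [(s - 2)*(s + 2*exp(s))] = 2*s*exp(s) + 2*s - 2*exp(s) - 2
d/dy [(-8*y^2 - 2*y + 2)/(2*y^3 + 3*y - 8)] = 2*(8*y^4 + 4*y^3 - 18*y^2 + 64*y + 5)/(4*y^6 + 12*y^4 - 32*y^3 + 9*y^2 - 48*y + 64)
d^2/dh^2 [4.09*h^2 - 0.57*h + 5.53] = 8.18000000000000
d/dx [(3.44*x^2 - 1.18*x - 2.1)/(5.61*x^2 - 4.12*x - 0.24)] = (-7.553*x^2 + 21.9108*x - 8.3688)/(31.4721*x^4 - 46.2264*x^3 + 14.2816*x^2 + 1.9776*x + 0.0576)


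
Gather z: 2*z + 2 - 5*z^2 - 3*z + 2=-5*z^2 - z + 4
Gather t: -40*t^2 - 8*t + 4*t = -40*t^2 - 4*t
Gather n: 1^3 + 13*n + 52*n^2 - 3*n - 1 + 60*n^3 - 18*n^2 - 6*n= 60*n^3 + 34*n^2 + 4*n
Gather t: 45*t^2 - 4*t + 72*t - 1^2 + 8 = 45*t^2 + 68*t + 7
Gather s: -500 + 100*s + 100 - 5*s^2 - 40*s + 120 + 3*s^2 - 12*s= -2*s^2 + 48*s - 280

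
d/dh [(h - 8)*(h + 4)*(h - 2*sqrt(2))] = 3*h^2 - 8*h - 4*sqrt(2)*h - 32 + 8*sqrt(2)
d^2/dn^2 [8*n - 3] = 0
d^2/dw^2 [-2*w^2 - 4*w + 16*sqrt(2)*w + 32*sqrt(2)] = -4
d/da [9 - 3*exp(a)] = -3*exp(a)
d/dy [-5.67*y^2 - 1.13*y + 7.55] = -11.34*y - 1.13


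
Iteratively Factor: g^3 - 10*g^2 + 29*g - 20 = (g - 5)*(g^2 - 5*g + 4) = (g - 5)*(g - 1)*(g - 4)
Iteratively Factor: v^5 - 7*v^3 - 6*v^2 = (v)*(v^4 - 7*v^2 - 6*v) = v*(v + 1)*(v^3 - v^2 - 6*v) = v^2*(v + 1)*(v^2 - v - 6) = v^2*(v + 1)*(v + 2)*(v - 3)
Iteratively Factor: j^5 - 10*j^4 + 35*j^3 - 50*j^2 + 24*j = (j)*(j^4 - 10*j^3 + 35*j^2 - 50*j + 24) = j*(j - 4)*(j^3 - 6*j^2 + 11*j - 6) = j*(j - 4)*(j - 2)*(j^2 - 4*j + 3) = j*(j - 4)*(j - 2)*(j - 1)*(j - 3)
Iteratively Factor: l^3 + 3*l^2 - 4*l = (l - 1)*(l^2 + 4*l) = (l - 1)*(l + 4)*(l)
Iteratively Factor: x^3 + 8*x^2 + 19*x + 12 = (x + 1)*(x^2 + 7*x + 12) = (x + 1)*(x + 4)*(x + 3)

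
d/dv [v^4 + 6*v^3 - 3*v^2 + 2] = 2*v*(2*v^2 + 9*v - 3)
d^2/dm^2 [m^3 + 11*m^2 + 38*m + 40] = 6*m + 22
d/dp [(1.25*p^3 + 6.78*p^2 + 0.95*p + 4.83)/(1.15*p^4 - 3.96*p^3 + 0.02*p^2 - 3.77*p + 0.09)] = (-1.4375*p^6 - 15.594*p^5 + 23.5963*p^4 - 24.119*p^3 + 32.1383*p^2 + 1.0272*p + 18.2946)/(1.3225*p^8 - 9.108*p^7 + 15.7276*p^6 - 8.8294*p^5 + 30.0658*p^4 - 0.8636*p^3 + 14.2165*p^2 - 0.6786*p + 0.0081)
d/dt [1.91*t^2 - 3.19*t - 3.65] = 3.82*t - 3.19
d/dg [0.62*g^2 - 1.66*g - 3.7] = 1.24*g - 1.66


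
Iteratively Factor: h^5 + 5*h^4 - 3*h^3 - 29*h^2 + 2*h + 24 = (h + 4)*(h^4 + h^3 - 7*h^2 - h + 6) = (h + 1)*(h + 4)*(h^3 - 7*h + 6) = (h + 1)*(h + 3)*(h + 4)*(h^2 - 3*h + 2) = (h - 2)*(h + 1)*(h + 3)*(h + 4)*(h - 1)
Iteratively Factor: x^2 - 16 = (x - 4)*(x + 4)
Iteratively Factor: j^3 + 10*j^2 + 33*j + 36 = (j + 3)*(j^2 + 7*j + 12) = (j + 3)*(j + 4)*(j + 3)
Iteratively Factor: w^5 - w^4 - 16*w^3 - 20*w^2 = (w + 2)*(w^4 - 3*w^3 - 10*w^2) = w*(w + 2)*(w^3 - 3*w^2 - 10*w) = w*(w - 5)*(w + 2)*(w^2 + 2*w) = w*(w - 5)*(w + 2)^2*(w)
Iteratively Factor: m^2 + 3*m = (m + 3)*(m)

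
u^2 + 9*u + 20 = (u + 4)*(u + 5)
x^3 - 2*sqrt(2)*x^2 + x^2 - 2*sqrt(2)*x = x*(x + 1)*(x - 2*sqrt(2))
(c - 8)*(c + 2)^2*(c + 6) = c^4 + 2*c^3 - 52*c^2 - 200*c - 192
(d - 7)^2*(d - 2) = d^3 - 16*d^2 + 77*d - 98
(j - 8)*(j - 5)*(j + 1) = j^3 - 12*j^2 + 27*j + 40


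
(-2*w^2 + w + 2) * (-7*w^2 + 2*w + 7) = 14*w^4 - 11*w^3 - 26*w^2 + 11*w + 14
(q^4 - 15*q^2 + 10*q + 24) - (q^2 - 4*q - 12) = q^4 - 16*q^2 + 14*q + 36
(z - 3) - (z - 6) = 3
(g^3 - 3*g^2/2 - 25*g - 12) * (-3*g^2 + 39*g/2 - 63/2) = -3*g^5 + 24*g^4 + 57*g^3/4 - 1617*g^2/4 + 1107*g/2 + 378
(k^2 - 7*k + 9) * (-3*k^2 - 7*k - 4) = -3*k^4 + 14*k^3 + 18*k^2 - 35*k - 36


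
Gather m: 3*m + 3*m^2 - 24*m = 3*m^2 - 21*m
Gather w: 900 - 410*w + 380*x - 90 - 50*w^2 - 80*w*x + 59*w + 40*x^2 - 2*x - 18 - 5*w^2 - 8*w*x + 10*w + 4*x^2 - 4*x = -55*w^2 + w*(-88*x - 341) + 44*x^2 + 374*x + 792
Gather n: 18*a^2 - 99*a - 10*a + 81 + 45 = 18*a^2 - 109*a + 126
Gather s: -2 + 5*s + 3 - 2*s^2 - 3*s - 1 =-2*s^2 + 2*s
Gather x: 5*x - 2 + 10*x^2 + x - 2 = 10*x^2 + 6*x - 4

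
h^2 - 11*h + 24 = (h - 8)*(h - 3)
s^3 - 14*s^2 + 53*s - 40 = (s - 8)*(s - 5)*(s - 1)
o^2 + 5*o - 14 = (o - 2)*(o + 7)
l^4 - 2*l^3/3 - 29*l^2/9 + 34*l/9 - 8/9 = (l - 4/3)*(l - 1)*(l - 1/3)*(l + 2)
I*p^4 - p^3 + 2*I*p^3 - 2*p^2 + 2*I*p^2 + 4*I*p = p*(p + 2)*(p + 2*I)*(I*p + 1)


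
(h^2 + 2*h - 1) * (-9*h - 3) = -9*h^3 - 21*h^2 + 3*h + 3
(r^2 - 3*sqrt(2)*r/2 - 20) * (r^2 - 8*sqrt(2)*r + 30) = r^4 - 19*sqrt(2)*r^3/2 + 34*r^2 + 115*sqrt(2)*r - 600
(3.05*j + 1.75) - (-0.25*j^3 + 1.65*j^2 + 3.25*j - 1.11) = 0.25*j^3 - 1.65*j^2 - 0.2*j + 2.86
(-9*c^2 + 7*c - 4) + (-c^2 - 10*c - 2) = -10*c^2 - 3*c - 6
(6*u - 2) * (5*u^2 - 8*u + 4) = 30*u^3 - 58*u^2 + 40*u - 8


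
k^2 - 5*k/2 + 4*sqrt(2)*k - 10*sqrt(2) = (k - 5/2)*(k + 4*sqrt(2))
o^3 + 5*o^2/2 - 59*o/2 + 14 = (o - 4)*(o - 1/2)*(o + 7)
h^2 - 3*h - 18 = (h - 6)*(h + 3)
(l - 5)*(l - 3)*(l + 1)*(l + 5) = l^4 - 2*l^3 - 28*l^2 + 50*l + 75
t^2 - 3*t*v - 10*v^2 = (t - 5*v)*(t + 2*v)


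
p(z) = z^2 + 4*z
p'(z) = 2*z + 4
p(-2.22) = -3.95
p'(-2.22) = -0.44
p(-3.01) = -2.98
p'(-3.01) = -2.02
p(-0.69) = -2.28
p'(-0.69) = 2.62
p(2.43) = 15.62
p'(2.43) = 8.86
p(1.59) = 8.89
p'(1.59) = 7.18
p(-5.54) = 8.53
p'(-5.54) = -7.08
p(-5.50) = 8.25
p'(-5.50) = -7.00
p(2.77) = 18.75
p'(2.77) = 9.54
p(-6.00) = 12.00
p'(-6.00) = -8.00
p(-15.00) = 165.00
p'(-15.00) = -26.00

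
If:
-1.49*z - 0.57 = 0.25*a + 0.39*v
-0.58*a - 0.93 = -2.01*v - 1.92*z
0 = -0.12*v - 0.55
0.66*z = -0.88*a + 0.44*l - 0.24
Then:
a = -9.50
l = -14.84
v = -4.58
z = 2.41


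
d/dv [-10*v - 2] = -10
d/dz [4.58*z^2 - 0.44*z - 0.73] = 9.16*z - 0.44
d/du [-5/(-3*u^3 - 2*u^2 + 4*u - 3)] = 5*(-9*u^2 - 4*u + 4)/(3*u^3 + 2*u^2 - 4*u + 3)^2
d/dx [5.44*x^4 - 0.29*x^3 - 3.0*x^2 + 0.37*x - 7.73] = 21.76*x^3 - 0.87*x^2 - 6.0*x + 0.37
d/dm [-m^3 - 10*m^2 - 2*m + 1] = -3*m^2 - 20*m - 2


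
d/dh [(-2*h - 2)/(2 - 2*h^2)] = -1/(h^2 - 2*h + 1)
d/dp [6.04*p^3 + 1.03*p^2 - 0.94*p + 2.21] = 18.12*p^2 + 2.06*p - 0.94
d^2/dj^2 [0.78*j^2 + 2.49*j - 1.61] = 1.56000000000000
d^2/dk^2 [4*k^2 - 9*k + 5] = 8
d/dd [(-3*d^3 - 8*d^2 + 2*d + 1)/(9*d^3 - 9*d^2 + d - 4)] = (99*d^4 - 42*d^3 + 19*d^2 + 82*d - 9)/(81*d^6 - 162*d^5 + 99*d^4 - 90*d^3 + 73*d^2 - 8*d + 16)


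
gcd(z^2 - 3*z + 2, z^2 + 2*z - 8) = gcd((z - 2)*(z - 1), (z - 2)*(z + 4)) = z - 2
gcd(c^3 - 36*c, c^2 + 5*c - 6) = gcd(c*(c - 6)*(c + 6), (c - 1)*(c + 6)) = c + 6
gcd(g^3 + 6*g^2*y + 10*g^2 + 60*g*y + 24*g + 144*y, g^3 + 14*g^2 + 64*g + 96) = g^2 + 10*g + 24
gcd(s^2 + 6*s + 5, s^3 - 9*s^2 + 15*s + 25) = s + 1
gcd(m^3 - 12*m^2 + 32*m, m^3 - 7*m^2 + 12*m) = m^2 - 4*m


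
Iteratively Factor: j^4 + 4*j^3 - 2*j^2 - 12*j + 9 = (j + 3)*(j^3 + j^2 - 5*j + 3) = (j + 3)^2*(j^2 - 2*j + 1) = (j - 1)*(j + 3)^2*(j - 1)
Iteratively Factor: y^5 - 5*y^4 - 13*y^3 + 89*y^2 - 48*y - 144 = (y + 1)*(y^4 - 6*y^3 - 7*y^2 + 96*y - 144) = (y - 3)*(y + 1)*(y^3 - 3*y^2 - 16*y + 48) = (y - 4)*(y - 3)*(y + 1)*(y^2 + y - 12) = (y - 4)*(y - 3)*(y + 1)*(y + 4)*(y - 3)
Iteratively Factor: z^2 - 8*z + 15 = (z - 5)*(z - 3)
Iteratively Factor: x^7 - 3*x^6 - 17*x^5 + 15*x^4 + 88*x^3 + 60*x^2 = (x - 3)*(x^6 - 17*x^4 - 36*x^3 - 20*x^2) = (x - 3)*(x + 2)*(x^5 - 2*x^4 - 13*x^3 - 10*x^2) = (x - 3)*(x + 1)*(x + 2)*(x^4 - 3*x^3 - 10*x^2) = x*(x - 3)*(x + 1)*(x + 2)*(x^3 - 3*x^2 - 10*x) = x*(x - 5)*(x - 3)*(x + 1)*(x + 2)*(x^2 + 2*x) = x^2*(x - 5)*(x - 3)*(x + 1)*(x + 2)*(x + 2)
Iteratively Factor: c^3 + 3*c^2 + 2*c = (c + 2)*(c^2 + c) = c*(c + 2)*(c + 1)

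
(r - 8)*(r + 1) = r^2 - 7*r - 8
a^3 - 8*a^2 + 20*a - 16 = (a - 4)*(a - 2)^2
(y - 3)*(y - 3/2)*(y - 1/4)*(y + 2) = y^4 - 11*y^3/4 - 31*y^2/8 + 81*y/8 - 9/4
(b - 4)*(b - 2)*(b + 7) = b^3 + b^2 - 34*b + 56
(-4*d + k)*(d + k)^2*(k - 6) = -4*d^3*k + 24*d^3 - 7*d^2*k^2 + 42*d^2*k - 2*d*k^3 + 12*d*k^2 + k^4 - 6*k^3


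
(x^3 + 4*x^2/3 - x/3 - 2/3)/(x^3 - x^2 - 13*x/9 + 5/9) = 3*(3*x^2 + x - 2)/(9*x^2 - 18*x + 5)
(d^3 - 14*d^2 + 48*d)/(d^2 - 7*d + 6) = d*(d - 8)/(d - 1)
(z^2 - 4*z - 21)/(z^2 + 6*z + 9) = (z - 7)/(z + 3)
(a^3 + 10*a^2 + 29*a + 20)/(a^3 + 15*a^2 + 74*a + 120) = (a + 1)/(a + 6)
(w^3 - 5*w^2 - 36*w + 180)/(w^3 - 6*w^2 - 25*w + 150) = (w + 6)/(w + 5)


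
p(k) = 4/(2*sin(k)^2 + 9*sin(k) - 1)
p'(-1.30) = -0.09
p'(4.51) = 0.07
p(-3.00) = -1.79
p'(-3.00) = 6.72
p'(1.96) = 0.24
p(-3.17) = -5.39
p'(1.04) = -0.37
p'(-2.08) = 0.20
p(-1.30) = -0.51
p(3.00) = 12.91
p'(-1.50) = -0.02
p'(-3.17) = 66.05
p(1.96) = 0.44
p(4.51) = -0.51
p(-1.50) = -0.50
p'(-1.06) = -0.20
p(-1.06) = -0.55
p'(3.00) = 394.35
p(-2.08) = -0.55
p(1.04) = 0.48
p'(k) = 4*(-4*sin(k)*cos(k) - 9*cos(k))/(2*sin(k)^2 + 9*sin(k) - 1)^2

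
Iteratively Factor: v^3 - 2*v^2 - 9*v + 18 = (v - 2)*(v^2 - 9) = (v - 2)*(v + 3)*(v - 3)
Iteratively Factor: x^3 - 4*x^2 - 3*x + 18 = (x - 3)*(x^2 - x - 6) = (x - 3)*(x + 2)*(x - 3)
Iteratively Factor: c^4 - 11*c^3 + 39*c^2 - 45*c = (c)*(c^3 - 11*c^2 + 39*c - 45) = c*(c - 5)*(c^2 - 6*c + 9) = c*(c - 5)*(c - 3)*(c - 3)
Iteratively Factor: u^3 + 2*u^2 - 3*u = (u - 1)*(u^2 + 3*u) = (u - 1)*(u + 3)*(u)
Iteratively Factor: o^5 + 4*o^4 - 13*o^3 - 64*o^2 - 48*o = (o)*(o^4 + 4*o^3 - 13*o^2 - 64*o - 48) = o*(o - 4)*(o^3 + 8*o^2 + 19*o + 12) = o*(o - 4)*(o + 1)*(o^2 + 7*o + 12) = o*(o - 4)*(o + 1)*(o + 4)*(o + 3)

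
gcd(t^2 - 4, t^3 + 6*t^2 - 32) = t - 2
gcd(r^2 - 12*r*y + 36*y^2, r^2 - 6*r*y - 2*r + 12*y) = -r + 6*y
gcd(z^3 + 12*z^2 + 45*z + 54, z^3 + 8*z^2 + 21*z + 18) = z^2 + 6*z + 9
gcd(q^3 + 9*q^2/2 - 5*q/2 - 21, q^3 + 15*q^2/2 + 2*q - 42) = q^2 + 3*q/2 - 7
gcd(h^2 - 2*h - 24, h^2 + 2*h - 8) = h + 4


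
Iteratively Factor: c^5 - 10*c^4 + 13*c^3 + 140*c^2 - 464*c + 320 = (c - 4)*(c^4 - 6*c^3 - 11*c^2 + 96*c - 80) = (c - 4)*(c + 4)*(c^3 - 10*c^2 + 29*c - 20) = (c - 4)^2*(c + 4)*(c^2 - 6*c + 5) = (c - 5)*(c - 4)^2*(c + 4)*(c - 1)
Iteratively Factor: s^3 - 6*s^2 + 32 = (s - 4)*(s^2 - 2*s - 8) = (s - 4)*(s + 2)*(s - 4)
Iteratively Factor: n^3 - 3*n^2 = (n - 3)*(n^2) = n*(n - 3)*(n)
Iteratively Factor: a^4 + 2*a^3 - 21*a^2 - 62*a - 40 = (a + 4)*(a^3 - 2*a^2 - 13*a - 10) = (a + 1)*(a + 4)*(a^2 - 3*a - 10) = (a + 1)*(a + 2)*(a + 4)*(a - 5)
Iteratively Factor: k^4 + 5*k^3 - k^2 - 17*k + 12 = (k - 1)*(k^3 + 6*k^2 + 5*k - 12) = (k - 1)*(k + 4)*(k^2 + 2*k - 3) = (k - 1)*(k + 3)*(k + 4)*(k - 1)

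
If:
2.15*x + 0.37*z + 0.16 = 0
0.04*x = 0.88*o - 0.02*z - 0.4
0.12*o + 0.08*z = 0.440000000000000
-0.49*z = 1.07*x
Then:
No Solution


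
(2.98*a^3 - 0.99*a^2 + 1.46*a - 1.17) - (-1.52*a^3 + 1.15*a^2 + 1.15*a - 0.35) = 4.5*a^3 - 2.14*a^2 + 0.31*a - 0.82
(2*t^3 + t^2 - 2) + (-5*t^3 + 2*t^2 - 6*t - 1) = -3*t^3 + 3*t^2 - 6*t - 3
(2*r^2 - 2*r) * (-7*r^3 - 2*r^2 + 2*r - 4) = -14*r^5 + 10*r^4 + 8*r^3 - 12*r^2 + 8*r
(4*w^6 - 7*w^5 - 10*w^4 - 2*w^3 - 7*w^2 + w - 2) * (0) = 0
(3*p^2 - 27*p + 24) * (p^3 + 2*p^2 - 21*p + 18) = 3*p^5 - 21*p^4 - 93*p^3 + 669*p^2 - 990*p + 432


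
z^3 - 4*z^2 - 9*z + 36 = (z - 4)*(z - 3)*(z + 3)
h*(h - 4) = h^2 - 4*h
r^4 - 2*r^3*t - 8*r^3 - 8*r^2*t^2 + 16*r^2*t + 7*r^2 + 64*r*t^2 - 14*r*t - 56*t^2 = (r - 7)*(r - 1)*(r - 4*t)*(r + 2*t)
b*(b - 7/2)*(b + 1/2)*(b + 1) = b^4 - 2*b^3 - 19*b^2/4 - 7*b/4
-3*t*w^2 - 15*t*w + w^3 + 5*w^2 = w*(-3*t + w)*(w + 5)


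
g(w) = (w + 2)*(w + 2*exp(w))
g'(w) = w + (w + 2)*(2*exp(w) + 1) + 2*exp(w)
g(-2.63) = 1.57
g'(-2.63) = -3.21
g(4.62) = 1374.37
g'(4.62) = 1558.01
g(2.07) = 72.93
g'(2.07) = 86.50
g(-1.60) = -0.48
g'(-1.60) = -0.63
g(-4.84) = 13.70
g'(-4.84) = -7.71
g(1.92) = 61.00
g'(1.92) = 72.96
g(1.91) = 60.28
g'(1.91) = 72.14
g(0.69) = 12.58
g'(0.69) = 18.09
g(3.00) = 215.86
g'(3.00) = 249.03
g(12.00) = 4557302.16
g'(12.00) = 4882669.74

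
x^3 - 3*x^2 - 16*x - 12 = (x - 6)*(x + 1)*(x + 2)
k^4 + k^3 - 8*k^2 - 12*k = k*(k - 3)*(k + 2)^2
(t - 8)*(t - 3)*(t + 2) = t^3 - 9*t^2 + 2*t + 48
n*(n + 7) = n^2 + 7*n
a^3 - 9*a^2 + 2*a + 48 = (a - 8)*(a - 3)*(a + 2)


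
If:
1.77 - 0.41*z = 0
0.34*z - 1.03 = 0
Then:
No Solution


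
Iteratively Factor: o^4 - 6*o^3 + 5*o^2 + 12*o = (o - 3)*(o^3 - 3*o^2 - 4*o) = (o - 4)*(o - 3)*(o^2 + o) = o*(o - 4)*(o - 3)*(o + 1)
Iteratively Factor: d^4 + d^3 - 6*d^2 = (d)*(d^3 + d^2 - 6*d) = d*(d + 3)*(d^2 - 2*d) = d^2*(d + 3)*(d - 2)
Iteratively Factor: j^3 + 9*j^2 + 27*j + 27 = (j + 3)*(j^2 + 6*j + 9) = (j + 3)^2*(j + 3)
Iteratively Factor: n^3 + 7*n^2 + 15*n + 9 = (n + 3)*(n^2 + 4*n + 3) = (n + 1)*(n + 3)*(n + 3)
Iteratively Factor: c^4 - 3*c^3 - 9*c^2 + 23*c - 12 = (c - 1)*(c^3 - 2*c^2 - 11*c + 12) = (c - 4)*(c - 1)*(c^2 + 2*c - 3) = (c - 4)*(c - 1)*(c + 3)*(c - 1)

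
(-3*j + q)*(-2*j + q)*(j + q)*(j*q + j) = 6*j^4*q + 6*j^4 + j^3*q^2 + j^3*q - 4*j^2*q^3 - 4*j^2*q^2 + j*q^4 + j*q^3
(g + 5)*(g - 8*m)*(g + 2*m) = g^3 - 6*g^2*m + 5*g^2 - 16*g*m^2 - 30*g*m - 80*m^2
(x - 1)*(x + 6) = x^2 + 5*x - 6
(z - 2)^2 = z^2 - 4*z + 4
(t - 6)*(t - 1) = t^2 - 7*t + 6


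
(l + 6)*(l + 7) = l^2 + 13*l + 42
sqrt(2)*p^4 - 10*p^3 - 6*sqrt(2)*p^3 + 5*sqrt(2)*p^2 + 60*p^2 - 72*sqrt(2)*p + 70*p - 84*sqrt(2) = (p - 7)*(p - 3*sqrt(2))*(p - 2*sqrt(2))*(sqrt(2)*p + sqrt(2))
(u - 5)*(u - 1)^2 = u^3 - 7*u^2 + 11*u - 5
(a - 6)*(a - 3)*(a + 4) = a^3 - 5*a^2 - 18*a + 72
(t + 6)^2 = t^2 + 12*t + 36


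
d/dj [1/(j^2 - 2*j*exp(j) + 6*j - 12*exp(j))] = 2*(j*exp(j) - j + 7*exp(j) - 3)/(j^2 - 2*j*exp(j) + 6*j - 12*exp(j))^2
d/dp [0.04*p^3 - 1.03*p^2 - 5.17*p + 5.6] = 0.12*p^2 - 2.06*p - 5.17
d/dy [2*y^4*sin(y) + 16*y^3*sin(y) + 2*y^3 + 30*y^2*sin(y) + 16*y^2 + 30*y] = 2*y^4*cos(y) + 8*y^3*sin(y) + 16*y^3*cos(y) + 48*y^2*sin(y) + 30*y^2*cos(y) + 6*y^2 + 60*y*sin(y) + 32*y + 30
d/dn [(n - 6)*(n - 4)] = 2*n - 10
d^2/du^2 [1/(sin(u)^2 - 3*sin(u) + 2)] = (-4*sin(u)^3 + 5*sin(u)^2 + 10*sin(u) - 14)/((sin(u) - 2)^3*(sin(u) - 1)^2)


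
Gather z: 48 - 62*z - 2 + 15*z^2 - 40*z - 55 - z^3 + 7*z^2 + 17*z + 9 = -z^3 + 22*z^2 - 85*z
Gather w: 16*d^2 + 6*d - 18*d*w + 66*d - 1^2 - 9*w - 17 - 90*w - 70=16*d^2 + 72*d + w*(-18*d - 99) - 88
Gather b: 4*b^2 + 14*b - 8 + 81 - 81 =4*b^2 + 14*b - 8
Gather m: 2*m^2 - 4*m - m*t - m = 2*m^2 + m*(-t - 5)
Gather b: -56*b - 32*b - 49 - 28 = -88*b - 77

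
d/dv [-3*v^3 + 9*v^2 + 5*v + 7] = -9*v^2 + 18*v + 5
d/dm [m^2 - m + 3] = 2*m - 1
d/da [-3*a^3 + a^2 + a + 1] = -9*a^2 + 2*a + 1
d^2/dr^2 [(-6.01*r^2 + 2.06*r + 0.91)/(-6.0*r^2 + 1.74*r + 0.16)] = (-2.27373675443232e-13*r^4 - 22.8311999999996*r^3 - 161.9424*r^2 + 45.1368*r - 5.802712)/(216.0*r^6 - 187.92*r^5 + 37.2168*r^4 + 4.754376*r^3 - 0.992448*r^2 - 0.133632*r - 0.004096)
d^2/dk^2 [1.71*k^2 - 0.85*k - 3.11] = 3.42000000000000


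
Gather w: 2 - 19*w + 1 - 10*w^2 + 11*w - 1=-10*w^2 - 8*w + 2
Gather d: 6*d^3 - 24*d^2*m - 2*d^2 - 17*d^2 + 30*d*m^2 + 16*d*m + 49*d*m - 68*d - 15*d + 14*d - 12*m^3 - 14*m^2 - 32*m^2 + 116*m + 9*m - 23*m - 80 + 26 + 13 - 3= 6*d^3 + d^2*(-24*m - 19) + d*(30*m^2 + 65*m - 69) - 12*m^3 - 46*m^2 + 102*m - 44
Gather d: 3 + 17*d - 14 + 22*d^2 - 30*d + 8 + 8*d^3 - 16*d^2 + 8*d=8*d^3 + 6*d^2 - 5*d - 3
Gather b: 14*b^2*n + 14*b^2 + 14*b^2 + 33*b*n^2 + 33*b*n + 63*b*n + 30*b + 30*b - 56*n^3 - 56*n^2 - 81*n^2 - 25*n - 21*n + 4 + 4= b^2*(14*n + 28) + b*(33*n^2 + 96*n + 60) - 56*n^3 - 137*n^2 - 46*n + 8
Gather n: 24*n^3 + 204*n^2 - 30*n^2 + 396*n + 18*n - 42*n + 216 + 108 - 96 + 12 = 24*n^3 + 174*n^2 + 372*n + 240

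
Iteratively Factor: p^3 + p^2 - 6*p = (p - 2)*(p^2 + 3*p) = p*(p - 2)*(p + 3)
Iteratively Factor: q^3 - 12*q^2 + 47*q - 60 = (q - 4)*(q^2 - 8*q + 15) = (q - 4)*(q - 3)*(q - 5)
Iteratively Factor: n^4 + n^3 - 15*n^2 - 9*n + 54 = (n + 3)*(n^3 - 2*n^2 - 9*n + 18) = (n - 3)*(n + 3)*(n^2 + n - 6) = (n - 3)*(n + 3)^2*(n - 2)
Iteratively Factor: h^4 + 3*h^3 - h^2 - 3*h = (h + 3)*(h^3 - h) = h*(h + 3)*(h^2 - 1) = h*(h + 1)*(h + 3)*(h - 1)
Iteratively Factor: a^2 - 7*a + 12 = (a - 4)*(a - 3)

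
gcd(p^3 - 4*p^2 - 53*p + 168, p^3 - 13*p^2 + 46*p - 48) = p^2 - 11*p + 24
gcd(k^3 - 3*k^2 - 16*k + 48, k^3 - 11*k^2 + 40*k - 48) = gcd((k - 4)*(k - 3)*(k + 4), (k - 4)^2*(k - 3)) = k^2 - 7*k + 12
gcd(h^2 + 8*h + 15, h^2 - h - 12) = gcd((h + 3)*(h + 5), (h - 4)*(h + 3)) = h + 3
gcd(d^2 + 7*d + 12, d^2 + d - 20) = 1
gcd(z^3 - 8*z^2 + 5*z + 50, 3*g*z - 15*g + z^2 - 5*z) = z - 5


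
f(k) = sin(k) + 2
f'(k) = cos(k)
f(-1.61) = 1.00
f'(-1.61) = -0.04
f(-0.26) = 1.74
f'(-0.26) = 0.97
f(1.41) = 2.99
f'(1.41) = 0.16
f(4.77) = 1.00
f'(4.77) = 0.06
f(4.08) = 1.19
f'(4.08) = -0.59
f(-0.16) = 1.84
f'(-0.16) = 0.99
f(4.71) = 1.00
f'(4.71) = -0.00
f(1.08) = 2.88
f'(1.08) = 0.47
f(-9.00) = 1.59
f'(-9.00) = -0.91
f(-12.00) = 2.54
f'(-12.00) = 0.84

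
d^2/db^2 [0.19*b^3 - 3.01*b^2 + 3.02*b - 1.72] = 1.14*b - 6.02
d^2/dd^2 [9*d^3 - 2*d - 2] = 54*d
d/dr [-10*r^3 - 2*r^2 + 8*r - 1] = -30*r^2 - 4*r + 8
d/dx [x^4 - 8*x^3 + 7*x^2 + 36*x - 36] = 4*x^3 - 24*x^2 + 14*x + 36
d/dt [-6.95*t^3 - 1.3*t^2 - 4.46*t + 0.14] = -20.85*t^2 - 2.6*t - 4.46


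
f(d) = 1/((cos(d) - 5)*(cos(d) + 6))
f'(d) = sin(d)/((cos(d) - 5)*(cos(d) + 6)^2) + sin(d)/((cos(d) - 5)^2*(cos(d) + 6))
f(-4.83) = -0.03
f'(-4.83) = 0.00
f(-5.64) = -0.04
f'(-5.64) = 0.00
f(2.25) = -0.03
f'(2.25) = -0.00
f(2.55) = -0.03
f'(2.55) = -0.00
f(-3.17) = -0.03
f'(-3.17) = -0.00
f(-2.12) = -0.03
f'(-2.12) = 0.00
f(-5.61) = -0.03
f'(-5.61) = 0.00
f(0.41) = -0.04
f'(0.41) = 0.00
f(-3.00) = -0.03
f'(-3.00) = 0.00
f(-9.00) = -0.03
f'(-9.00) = 0.00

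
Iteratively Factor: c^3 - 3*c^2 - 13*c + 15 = (c + 3)*(c^2 - 6*c + 5) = (c - 1)*(c + 3)*(c - 5)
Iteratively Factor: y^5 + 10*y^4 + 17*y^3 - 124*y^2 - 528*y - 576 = (y + 4)*(y^4 + 6*y^3 - 7*y^2 - 96*y - 144) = (y + 3)*(y + 4)*(y^3 + 3*y^2 - 16*y - 48) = (y + 3)^2*(y + 4)*(y^2 - 16) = (y - 4)*(y + 3)^2*(y + 4)*(y + 4)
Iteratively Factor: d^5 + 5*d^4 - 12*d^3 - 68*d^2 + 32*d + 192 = (d - 3)*(d^4 + 8*d^3 + 12*d^2 - 32*d - 64) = (d - 3)*(d - 2)*(d^3 + 10*d^2 + 32*d + 32) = (d - 3)*(d - 2)*(d + 2)*(d^2 + 8*d + 16) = (d - 3)*(d - 2)*(d + 2)*(d + 4)*(d + 4)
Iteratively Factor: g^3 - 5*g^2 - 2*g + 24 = (g - 4)*(g^2 - g - 6) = (g - 4)*(g + 2)*(g - 3)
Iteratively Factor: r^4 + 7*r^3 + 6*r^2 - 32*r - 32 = (r + 4)*(r^3 + 3*r^2 - 6*r - 8) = (r + 1)*(r + 4)*(r^2 + 2*r - 8) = (r + 1)*(r + 4)^2*(r - 2)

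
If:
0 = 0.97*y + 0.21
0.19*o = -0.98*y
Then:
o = 1.12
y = -0.22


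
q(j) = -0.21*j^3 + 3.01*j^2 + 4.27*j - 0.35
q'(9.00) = 7.42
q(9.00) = 128.80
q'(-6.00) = -54.53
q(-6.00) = 127.75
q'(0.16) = 5.22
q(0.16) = 0.41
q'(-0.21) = 2.98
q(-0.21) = -1.11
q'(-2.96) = -19.07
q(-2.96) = 18.83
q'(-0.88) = -1.52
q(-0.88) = -1.63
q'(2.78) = 16.14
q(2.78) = 30.27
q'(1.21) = 10.63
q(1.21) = 8.85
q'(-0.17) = 3.23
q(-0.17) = -0.99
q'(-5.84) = -52.37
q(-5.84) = 119.20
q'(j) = -0.63*j^2 + 6.02*j + 4.27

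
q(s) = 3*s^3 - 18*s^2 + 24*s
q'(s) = 9*s^2 - 36*s + 24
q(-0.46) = -15.14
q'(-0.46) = 42.46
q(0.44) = 7.33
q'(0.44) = 9.90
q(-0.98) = -43.63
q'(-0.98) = 67.92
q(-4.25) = -657.42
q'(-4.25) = 339.56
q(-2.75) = -264.52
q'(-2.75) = 191.06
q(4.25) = 7.17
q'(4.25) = 33.56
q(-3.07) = -330.13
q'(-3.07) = 219.34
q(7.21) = 361.74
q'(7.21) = 232.30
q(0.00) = 0.00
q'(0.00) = 24.00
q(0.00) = 0.00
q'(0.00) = 24.00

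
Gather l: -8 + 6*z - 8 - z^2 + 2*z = -z^2 + 8*z - 16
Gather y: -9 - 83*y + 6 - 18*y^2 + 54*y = -18*y^2 - 29*y - 3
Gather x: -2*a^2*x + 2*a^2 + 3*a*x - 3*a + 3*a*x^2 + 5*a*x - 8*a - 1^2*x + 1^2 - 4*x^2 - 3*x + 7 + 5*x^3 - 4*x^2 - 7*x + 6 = 2*a^2 - 11*a + 5*x^3 + x^2*(3*a - 8) + x*(-2*a^2 + 8*a - 11) + 14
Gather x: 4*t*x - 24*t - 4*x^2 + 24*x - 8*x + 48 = -24*t - 4*x^2 + x*(4*t + 16) + 48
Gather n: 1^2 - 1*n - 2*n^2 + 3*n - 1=-2*n^2 + 2*n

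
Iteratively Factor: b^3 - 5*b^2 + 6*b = (b)*(b^2 - 5*b + 6) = b*(b - 3)*(b - 2)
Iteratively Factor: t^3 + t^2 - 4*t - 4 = (t - 2)*(t^2 + 3*t + 2) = (t - 2)*(t + 2)*(t + 1)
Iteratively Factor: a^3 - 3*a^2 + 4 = (a + 1)*(a^2 - 4*a + 4) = (a - 2)*(a + 1)*(a - 2)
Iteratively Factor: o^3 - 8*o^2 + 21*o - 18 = (o - 2)*(o^2 - 6*o + 9) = (o - 3)*(o - 2)*(o - 3)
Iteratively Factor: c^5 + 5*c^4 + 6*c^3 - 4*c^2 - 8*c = (c + 2)*(c^4 + 3*c^3 - 4*c) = (c - 1)*(c + 2)*(c^3 + 4*c^2 + 4*c) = c*(c - 1)*(c + 2)*(c^2 + 4*c + 4) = c*(c - 1)*(c + 2)^2*(c + 2)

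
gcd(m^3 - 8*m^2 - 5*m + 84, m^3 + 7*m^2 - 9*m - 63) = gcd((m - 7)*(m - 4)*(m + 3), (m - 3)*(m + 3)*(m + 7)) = m + 3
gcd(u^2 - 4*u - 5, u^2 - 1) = u + 1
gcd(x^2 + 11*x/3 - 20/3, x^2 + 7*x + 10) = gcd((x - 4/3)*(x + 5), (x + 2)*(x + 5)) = x + 5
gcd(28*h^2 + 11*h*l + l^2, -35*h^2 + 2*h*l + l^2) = 7*h + l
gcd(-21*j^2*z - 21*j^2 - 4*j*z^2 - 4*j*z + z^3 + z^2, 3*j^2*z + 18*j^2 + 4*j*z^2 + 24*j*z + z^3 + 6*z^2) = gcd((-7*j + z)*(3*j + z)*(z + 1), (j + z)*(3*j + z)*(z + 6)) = 3*j + z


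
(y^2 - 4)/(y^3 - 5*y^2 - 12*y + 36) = (y + 2)/(y^2 - 3*y - 18)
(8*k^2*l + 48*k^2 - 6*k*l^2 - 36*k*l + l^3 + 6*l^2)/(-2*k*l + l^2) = -4*k - 24*k/l + l + 6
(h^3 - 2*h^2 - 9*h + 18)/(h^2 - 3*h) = h + 1 - 6/h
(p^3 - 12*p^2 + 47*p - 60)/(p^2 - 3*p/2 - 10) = 2*(p^2 - 8*p + 15)/(2*p + 5)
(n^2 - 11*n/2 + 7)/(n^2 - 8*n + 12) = (n - 7/2)/(n - 6)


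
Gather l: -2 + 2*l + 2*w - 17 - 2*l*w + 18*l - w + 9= l*(20 - 2*w) + w - 10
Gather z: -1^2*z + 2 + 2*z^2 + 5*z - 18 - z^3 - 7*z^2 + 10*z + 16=-z^3 - 5*z^2 + 14*z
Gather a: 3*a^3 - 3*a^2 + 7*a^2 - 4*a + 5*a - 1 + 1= 3*a^3 + 4*a^2 + a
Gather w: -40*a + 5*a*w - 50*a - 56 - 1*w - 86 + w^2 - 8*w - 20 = -90*a + w^2 + w*(5*a - 9) - 162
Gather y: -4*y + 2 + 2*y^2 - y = 2*y^2 - 5*y + 2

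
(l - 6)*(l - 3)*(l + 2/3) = l^3 - 25*l^2/3 + 12*l + 12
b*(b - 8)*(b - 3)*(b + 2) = b^4 - 9*b^3 + 2*b^2 + 48*b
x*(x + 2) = x^2 + 2*x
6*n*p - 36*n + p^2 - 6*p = (6*n + p)*(p - 6)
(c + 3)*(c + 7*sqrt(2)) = c^2 + 3*c + 7*sqrt(2)*c + 21*sqrt(2)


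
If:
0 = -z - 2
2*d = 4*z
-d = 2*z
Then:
No Solution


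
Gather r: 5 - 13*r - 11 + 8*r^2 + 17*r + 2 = 8*r^2 + 4*r - 4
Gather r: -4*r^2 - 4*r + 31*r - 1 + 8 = -4*r^2 + 27*r + 7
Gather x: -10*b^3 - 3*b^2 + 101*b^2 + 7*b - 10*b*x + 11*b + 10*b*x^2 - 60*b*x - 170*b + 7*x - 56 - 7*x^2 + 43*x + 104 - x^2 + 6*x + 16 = -10*b^3 + 98*b^2 - 152*b + x^2*(10*b - 8) + x*(56 - 70*b) + 64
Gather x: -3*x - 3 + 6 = 3 - 3*x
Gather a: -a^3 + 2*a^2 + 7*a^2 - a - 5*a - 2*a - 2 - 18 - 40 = -a^3 + 9*a^2 - 8*a - 60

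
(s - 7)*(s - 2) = s^2 - 9*s + 14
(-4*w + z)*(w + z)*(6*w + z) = -24*w^3 - 22*w^2*z + 3*w*z^2 + z^3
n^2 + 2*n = n*(n + 2)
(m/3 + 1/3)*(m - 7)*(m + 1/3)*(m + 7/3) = m^4/3 - 10*m^3/9 - 200*m^2/27 - 70*m/9 - 49/27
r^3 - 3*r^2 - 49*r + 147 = (r - 7)*(r - 3)*(r + 7)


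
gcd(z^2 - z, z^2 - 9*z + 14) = 1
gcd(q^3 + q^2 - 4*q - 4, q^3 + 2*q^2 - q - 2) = q^2 + 3*q + 2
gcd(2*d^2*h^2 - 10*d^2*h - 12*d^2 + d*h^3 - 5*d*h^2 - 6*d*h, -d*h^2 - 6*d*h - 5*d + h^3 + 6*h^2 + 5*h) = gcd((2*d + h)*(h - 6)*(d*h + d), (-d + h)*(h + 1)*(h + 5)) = h + 1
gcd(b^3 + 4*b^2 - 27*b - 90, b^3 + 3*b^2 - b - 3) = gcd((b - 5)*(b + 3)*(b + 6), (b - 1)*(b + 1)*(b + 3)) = b + 3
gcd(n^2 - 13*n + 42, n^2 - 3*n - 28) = n - 7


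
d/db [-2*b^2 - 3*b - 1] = -4*b - 3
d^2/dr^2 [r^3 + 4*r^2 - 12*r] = 6*r + 8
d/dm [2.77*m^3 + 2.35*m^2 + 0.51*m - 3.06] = 8.31*m^2 + 4.7*m + 0.51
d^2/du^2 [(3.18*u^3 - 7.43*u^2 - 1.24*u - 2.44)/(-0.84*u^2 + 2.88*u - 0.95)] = (-3.5527136788005e-15*u^5 + 1.4210854715202e-14*u^4 - 9.97790400000002*u^3 + 26.958024*u^2 - 58.573908*u + 56.778862)/(0.592704*u^6 - 6.096384*u^5 + 22.912848*u^4 - 37.677312*u^3 + 25.91334*u^2 - 7.7976*u + 0.857375)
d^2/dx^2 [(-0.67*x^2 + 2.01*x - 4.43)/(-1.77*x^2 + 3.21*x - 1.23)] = (-4.98078*x^3 + 74.52054*x^2 - 124.76376*x + 58.16034)/(5.545233*x^6 - 30.169827*x^5 + 66.275172*x^4 - 75.007107*x^3 + 46.055628*x^2 - 14.569227*x + 1.860867)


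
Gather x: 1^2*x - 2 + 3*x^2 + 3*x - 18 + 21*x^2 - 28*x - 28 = 24*x^2 - 24*x - 48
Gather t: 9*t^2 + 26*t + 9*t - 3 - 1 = 9*t^2 + 35*t - 4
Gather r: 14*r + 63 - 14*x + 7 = 14*r - 14*x + 70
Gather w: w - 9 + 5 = w - 4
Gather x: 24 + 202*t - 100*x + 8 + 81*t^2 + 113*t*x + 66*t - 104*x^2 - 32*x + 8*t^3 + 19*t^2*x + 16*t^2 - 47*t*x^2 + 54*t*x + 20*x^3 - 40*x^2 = 8*t^3 + 97*t^2 + 268*t + 20*x^3 + x^2*(-47*t - 144) + x*(19*t^2 + 167*t - 132) + 32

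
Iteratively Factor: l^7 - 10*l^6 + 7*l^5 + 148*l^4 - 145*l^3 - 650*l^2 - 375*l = (l - 5)*(l^6 - 5*l^5 - 18*l^4 + 58*l^3 + 145*l^2 + 75*l) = (l - 5)*(l + 3)*(l^5 - 8*l^4 + 6*l^3 + 40*l^2 + 25*l) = (l - 5)*(l + 1)*(l + 3)*(l^4 - 9*l^3 + 15*l^2 + 25*l) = (l - 5)^2*(l + 1)*(l + 3)*(l^3 - 4*l^2 - 5*l) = (l - 5)^2*(l + 1)^2*(l + 3)*(l^2 - 5*l) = l*(l - 5)^2*(l + 1)^2*(l + 3)*(l - 5)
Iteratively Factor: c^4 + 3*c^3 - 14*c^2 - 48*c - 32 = (c + 1)*(c^3 + 2*c^2 - 16*c - 32) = (c - 4)*(c + 1)*(c^2 + 6*c + 8) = (c - 4)*(c + 1)*(c + 2)*(c + 4)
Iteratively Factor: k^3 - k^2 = (k - 1)*(k^2) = k*(k - 1)*(k)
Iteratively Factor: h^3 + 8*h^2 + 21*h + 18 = (h + 3)*(h^2 + 5*h + 6) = (h + 3)^2*(h + 2)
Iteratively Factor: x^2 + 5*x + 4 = (x + 4)*(x + 1)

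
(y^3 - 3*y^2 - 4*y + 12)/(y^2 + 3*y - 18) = (y^2 - 4)/(y + 6)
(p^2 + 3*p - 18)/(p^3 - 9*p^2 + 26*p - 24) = (p + 6)/(p^2 - 6*p + 8)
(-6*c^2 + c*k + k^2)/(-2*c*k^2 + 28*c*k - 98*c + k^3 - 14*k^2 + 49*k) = (3*c + k)/(k^2 - 14*k + 49)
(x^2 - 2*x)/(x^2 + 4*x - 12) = x/(x + 6)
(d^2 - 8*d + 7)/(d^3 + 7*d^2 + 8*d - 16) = (d - 7)/(d^2 + 8*d + 16)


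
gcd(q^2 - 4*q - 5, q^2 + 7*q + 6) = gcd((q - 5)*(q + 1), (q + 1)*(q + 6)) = q + 1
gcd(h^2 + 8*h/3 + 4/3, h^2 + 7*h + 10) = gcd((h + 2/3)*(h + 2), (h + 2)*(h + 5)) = h + 2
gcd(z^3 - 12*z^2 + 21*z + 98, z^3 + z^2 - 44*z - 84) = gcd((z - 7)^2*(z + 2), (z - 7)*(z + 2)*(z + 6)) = z^2 - 5*z - 14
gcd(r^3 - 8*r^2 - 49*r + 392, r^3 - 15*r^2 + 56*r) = r^2 - 15*r + 56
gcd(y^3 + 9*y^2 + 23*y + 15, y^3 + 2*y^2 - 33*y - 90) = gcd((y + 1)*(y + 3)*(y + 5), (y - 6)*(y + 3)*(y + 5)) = y^2 + 8*y + 15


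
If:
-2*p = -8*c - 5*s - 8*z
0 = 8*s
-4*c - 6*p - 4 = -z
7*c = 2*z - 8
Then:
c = -192/217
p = 16/217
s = 0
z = 28/31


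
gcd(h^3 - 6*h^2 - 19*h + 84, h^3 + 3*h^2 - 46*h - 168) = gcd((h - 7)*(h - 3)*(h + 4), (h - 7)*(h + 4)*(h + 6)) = h^2 - 3*h - 28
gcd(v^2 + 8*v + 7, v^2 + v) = v + 1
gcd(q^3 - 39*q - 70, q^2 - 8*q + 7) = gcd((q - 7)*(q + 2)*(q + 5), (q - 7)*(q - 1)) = q - 7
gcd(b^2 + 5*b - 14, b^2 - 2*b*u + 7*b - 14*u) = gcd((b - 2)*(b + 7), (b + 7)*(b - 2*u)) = b + 7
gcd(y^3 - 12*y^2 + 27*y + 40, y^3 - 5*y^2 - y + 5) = y^2 - 4*y - 5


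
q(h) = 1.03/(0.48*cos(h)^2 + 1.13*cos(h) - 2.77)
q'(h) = 1.03*(0.96*sin(h)*cos(h) + 1.13*sin(h))/(0.48*cos(h)^2 + 1.13*cos(h) - 2.77)^2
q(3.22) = -0.30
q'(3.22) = -0.00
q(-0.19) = -0.86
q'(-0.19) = -0.28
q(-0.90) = -0.55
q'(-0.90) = -0.39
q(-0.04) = -0.89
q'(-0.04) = -0.06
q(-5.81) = -0.74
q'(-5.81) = 0.49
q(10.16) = -0.31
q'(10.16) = -0.03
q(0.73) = -0.62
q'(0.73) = 0.46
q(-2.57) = -0.30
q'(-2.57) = -0.02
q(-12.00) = -0.70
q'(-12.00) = 0.49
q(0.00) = -0.89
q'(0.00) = 0.00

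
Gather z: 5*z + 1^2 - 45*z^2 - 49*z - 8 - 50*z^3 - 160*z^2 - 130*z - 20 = -50*z^3 - 205*z^2 - 174*z - 27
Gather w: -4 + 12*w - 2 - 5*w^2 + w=-5*w^2 + 13*w - 6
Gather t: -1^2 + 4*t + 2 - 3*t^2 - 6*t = -3*t^2 - 2*t + 1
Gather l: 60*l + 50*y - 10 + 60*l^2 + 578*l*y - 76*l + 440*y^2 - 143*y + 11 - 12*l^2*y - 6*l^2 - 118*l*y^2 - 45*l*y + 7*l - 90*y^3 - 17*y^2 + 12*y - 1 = l^2*(54 - 12*y) + l*(-118*y^2 + 533*y - 9) - 90*y^3 + 423*y^2 - 81*y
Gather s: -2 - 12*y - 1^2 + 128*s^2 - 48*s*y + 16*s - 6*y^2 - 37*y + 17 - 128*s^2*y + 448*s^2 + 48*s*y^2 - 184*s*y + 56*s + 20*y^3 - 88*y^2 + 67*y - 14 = s^2*(576 - 128*y) + s*(48*y^2 - 232*y + 72) + 20*y^3 - 94*y^2 + 18*y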